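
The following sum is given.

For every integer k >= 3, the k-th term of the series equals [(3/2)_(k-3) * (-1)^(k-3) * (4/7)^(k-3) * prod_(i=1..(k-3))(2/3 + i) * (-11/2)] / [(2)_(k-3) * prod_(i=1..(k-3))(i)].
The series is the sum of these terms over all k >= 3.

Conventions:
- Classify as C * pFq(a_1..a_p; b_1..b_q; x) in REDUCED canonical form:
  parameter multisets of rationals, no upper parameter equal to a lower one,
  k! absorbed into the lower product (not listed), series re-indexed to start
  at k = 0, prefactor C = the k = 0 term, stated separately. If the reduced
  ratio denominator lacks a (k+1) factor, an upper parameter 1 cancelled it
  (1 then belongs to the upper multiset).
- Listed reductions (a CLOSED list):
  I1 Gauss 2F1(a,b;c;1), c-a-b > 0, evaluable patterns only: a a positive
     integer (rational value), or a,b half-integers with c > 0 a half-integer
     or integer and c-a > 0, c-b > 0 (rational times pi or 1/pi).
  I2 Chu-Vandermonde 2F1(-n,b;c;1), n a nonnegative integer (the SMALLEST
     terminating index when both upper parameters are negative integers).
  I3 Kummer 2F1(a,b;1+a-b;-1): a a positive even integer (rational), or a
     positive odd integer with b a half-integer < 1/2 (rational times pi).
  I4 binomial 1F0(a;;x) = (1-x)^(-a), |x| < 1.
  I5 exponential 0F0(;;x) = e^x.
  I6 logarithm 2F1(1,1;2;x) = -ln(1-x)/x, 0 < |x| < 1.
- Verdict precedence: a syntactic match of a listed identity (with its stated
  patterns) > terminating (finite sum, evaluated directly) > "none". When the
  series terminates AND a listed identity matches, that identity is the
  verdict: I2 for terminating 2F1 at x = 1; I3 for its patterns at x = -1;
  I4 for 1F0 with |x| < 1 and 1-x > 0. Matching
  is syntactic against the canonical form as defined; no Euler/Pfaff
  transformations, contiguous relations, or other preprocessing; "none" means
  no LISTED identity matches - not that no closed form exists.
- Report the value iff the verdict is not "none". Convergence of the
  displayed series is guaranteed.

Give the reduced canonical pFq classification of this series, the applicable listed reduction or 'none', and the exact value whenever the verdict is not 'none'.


Reduced: x = -4/7, 2F1, upper = {3/2, 5/3}, lower = {2}, C = -11/2. Verdict: none. No listed pattern accepts 2F1(3/2, 5/3; 2; -4/7).

First insight: with t_0 = -11/2, the (-1)^k factor (C = -11/2) folds into the argument's sign.
Term ratio: r(k) = (-4/7) * (k+3/2) (k+5/3) / [(k+2) (k+1)] - rational in k. x = (-4/7); t_0 = -11/2; negate the roots.


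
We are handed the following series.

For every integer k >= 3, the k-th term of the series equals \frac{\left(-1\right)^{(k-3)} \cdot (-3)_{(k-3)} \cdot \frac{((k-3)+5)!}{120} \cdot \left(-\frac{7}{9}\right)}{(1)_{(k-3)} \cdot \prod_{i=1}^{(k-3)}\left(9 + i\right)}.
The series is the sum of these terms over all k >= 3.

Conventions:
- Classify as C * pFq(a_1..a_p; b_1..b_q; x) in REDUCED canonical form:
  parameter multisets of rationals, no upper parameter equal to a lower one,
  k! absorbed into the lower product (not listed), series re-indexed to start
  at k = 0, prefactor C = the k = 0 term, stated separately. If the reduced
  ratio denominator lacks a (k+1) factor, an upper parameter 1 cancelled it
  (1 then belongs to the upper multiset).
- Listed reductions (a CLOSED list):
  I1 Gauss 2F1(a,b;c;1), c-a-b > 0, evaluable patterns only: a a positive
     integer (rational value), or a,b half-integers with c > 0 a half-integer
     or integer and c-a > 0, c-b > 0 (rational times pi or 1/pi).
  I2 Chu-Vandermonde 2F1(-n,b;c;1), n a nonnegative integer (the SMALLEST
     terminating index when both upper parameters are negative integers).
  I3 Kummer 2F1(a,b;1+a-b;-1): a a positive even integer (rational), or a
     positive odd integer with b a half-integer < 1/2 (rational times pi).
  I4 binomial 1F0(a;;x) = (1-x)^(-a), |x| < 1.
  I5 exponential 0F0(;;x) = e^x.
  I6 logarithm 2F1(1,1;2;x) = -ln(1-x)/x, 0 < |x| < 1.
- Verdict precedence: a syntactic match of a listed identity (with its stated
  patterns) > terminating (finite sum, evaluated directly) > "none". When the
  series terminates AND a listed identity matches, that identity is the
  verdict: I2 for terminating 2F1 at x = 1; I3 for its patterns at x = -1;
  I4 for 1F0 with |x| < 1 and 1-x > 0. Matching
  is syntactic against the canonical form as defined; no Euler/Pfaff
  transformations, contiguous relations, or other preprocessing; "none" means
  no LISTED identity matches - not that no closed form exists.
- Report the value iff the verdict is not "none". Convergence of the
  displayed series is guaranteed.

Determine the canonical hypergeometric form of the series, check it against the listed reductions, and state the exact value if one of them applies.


Reduced: x = -1, 2F1, upper = {-3, 6}, lower = {10}, C = -\frac{7}{9}. Verdict: Kummer's theorem (I3) fires (x = -1; c = 10 equals 1+a-b for upper {-3, 6}: listed pattern). Its exact value is -\frac{49}{15}.

First insight: t_0 being -\frac{7}{9}, (1)_k (C = -7/9, x = -1) is k! itself.
Adjacent-term ratio: r(k) = -1 * (k-3) (k+6) / [(k+10) (k+1)] - rational; roots negated = parameters, x = -1, C = -\frac{7}{9}.


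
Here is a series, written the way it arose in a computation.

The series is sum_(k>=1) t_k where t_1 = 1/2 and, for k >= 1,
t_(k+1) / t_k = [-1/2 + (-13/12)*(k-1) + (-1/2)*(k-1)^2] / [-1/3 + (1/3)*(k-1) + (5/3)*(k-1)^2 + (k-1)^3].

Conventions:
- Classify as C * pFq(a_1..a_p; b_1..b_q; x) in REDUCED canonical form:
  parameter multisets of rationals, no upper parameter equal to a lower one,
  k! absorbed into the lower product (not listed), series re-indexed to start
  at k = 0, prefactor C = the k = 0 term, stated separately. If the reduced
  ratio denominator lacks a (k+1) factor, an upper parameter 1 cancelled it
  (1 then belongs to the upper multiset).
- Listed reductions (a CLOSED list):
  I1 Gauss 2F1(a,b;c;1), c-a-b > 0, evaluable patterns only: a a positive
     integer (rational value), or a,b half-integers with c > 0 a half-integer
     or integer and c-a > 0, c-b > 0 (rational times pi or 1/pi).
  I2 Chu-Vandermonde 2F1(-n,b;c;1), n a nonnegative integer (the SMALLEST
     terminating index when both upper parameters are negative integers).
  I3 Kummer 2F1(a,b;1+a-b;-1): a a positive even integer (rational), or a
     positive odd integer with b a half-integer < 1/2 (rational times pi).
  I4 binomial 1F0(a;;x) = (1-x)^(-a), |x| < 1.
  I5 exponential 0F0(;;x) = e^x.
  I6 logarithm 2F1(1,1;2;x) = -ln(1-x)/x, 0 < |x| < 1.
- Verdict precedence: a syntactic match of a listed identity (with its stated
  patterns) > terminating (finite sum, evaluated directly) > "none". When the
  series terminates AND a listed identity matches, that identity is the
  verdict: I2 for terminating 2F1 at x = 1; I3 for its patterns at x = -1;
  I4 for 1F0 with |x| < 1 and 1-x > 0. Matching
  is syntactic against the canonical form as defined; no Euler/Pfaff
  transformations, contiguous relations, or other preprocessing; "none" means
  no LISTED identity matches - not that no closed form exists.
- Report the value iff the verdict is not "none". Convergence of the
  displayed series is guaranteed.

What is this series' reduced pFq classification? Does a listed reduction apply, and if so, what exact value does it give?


x = -1/2 here; the reduced form reads 2F2, upper {2/3, 3/2}, lower {-1/3, 1}, C = 1/2. Verdict: none here - no I1-I6 shape fits x = -1/2 with lower {-1/3, 1}.

Structural cue: t_0 being 1/2, the expanded ratio factors over Q; C = 1/2, roots give parameters.
Step ratio: r(k) = (-1/2) * (k+2/3) (k+3/2) / [(k-1/3) (k+1) (k+1)] - rational in k. x = (-1/2); t_0 = 1/2; negate the roots.


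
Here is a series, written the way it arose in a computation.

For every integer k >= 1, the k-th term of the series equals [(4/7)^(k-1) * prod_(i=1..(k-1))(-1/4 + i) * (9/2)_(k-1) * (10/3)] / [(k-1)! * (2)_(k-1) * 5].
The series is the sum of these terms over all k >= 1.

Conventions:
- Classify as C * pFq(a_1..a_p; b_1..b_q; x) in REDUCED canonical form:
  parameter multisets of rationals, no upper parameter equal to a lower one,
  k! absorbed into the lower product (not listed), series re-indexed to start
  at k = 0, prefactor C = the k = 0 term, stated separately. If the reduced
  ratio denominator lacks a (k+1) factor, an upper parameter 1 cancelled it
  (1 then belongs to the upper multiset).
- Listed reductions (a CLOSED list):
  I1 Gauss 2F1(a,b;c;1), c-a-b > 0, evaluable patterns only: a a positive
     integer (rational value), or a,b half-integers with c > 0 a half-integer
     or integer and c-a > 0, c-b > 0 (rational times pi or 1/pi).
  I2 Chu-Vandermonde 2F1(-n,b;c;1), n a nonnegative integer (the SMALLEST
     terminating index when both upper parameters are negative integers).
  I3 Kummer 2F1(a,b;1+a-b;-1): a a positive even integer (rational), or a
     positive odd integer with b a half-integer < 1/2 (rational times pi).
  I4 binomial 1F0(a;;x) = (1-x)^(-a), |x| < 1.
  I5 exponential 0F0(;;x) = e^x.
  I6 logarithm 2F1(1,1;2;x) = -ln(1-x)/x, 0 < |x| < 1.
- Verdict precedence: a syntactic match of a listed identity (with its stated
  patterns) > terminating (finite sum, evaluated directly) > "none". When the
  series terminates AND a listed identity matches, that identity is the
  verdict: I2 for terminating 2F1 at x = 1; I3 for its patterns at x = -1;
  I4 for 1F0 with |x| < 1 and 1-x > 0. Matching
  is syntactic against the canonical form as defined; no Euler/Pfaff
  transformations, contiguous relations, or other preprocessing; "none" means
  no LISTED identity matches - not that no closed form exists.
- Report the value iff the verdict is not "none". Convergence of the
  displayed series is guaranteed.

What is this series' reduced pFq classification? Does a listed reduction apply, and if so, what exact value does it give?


The series (x = 4/7) is 2F1: upper {3/4, 9/2}, lower {2}, prefactor 2/3. Verdict: no listed reduction: x = 4/7 and upper {3/4, 9/2} fail every I1-I6 pattern.

Key observation: t_0 being 2/3, the running product (C = 2/3) telescopes to a rising factorial.
Consecutive-term ratio: r(k) = (4/7) * (k+3/4) (k+9/2) / [(k+2) (k+1)] - rational in k, leading ratio (4/7); with t_0 = 2/3, classification follows.


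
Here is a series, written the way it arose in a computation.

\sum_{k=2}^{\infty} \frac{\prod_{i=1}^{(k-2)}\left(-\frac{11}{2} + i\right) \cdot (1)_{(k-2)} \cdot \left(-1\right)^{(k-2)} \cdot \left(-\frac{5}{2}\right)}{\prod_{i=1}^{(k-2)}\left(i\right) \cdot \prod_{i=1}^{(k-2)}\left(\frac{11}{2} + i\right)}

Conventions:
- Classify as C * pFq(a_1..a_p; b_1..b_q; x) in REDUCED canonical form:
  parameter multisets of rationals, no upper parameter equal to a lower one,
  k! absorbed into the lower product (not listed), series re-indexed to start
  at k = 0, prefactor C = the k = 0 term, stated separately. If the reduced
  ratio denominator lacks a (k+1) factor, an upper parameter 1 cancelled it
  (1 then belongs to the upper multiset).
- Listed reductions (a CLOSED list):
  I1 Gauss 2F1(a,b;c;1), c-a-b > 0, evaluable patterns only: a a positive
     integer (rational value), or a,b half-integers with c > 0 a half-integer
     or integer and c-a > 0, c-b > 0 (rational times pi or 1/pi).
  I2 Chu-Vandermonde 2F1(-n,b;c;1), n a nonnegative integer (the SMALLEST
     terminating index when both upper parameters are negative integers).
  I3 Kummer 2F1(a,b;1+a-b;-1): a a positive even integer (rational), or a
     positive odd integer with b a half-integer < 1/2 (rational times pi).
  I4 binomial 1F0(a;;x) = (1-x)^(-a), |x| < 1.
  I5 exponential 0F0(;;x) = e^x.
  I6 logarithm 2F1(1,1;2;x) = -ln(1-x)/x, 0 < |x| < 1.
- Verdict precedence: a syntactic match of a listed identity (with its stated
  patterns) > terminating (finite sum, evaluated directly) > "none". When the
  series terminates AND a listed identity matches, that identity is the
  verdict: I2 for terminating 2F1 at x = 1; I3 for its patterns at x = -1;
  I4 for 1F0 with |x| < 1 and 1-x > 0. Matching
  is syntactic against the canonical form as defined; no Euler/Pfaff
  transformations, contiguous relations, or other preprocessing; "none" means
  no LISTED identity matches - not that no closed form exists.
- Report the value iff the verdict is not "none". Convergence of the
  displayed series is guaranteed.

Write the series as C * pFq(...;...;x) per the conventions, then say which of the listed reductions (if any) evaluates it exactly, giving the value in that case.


With C = -\frac{5}{2}: the canonical form is 2F1(-\frac{9}{2}, 1; \frac{13}{2}; -1). Verdict: Kummer (I3) applies (x = -1; c = \frac{13}{2} equals 1+a-b for upper {-\frac{9}{2}, 1}: listed pattern). Its exact value is \left(-\frac{3465}{2048}\right) \cdot \pi.

Structural cue: t_0 = -\frac{5}{2} here, and the product of the first k integers (prefactor -5/2) is k!.
Consecutive-term ratio: r(k) = -1 * (k-\frac{9}{2}) (k+1) / [(k+\frac{13}{2}) (k+1)] - rational in k. x = -1; t_0 = -\frac{5}{2}; negate the roots.


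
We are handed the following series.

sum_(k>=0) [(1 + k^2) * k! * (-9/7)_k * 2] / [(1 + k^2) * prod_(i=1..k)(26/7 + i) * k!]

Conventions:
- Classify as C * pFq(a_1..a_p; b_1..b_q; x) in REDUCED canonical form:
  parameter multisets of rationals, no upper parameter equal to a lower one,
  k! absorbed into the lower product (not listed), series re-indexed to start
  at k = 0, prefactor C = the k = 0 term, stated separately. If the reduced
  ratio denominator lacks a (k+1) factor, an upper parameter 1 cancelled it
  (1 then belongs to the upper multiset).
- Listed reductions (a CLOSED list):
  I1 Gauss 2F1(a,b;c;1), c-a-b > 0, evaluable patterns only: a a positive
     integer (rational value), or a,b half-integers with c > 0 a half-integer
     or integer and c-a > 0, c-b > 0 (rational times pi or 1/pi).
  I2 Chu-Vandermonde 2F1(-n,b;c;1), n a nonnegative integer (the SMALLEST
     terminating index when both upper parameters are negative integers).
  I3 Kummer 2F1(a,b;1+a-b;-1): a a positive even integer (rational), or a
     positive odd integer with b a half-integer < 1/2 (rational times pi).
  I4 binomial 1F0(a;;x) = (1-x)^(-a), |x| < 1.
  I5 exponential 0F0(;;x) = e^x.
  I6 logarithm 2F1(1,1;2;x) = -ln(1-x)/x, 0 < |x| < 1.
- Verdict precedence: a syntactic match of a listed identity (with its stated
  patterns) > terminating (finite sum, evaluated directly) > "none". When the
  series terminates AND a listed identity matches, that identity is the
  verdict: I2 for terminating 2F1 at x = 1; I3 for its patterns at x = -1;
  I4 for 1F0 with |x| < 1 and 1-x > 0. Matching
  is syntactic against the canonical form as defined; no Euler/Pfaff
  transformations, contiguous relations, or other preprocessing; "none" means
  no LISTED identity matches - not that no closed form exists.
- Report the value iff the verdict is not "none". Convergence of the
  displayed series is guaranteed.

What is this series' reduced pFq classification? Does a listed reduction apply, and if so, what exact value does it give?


At argument 1: a 2F1 with upper {-9/7, 1}, lower {33/7}, scaled by C = 2. Verdict: this is Gauss (I1, integer-parameter pattern) (x = 1: the Gamma ratio telescopes since c-a-b = 5 > 0 and a = 1 in Z>0). Its exact value is 52/35.

Key observation: t_0 = 2 here, and the lower running product (C = 2, x = 1) is a rising factorial.
Adjacent-term ratio: r(k) = 1 * (k-9/7) (k+1) / [(k+33/7) (k+1)] - rational in k. x = 1; t_0 = 2; negate the roots.


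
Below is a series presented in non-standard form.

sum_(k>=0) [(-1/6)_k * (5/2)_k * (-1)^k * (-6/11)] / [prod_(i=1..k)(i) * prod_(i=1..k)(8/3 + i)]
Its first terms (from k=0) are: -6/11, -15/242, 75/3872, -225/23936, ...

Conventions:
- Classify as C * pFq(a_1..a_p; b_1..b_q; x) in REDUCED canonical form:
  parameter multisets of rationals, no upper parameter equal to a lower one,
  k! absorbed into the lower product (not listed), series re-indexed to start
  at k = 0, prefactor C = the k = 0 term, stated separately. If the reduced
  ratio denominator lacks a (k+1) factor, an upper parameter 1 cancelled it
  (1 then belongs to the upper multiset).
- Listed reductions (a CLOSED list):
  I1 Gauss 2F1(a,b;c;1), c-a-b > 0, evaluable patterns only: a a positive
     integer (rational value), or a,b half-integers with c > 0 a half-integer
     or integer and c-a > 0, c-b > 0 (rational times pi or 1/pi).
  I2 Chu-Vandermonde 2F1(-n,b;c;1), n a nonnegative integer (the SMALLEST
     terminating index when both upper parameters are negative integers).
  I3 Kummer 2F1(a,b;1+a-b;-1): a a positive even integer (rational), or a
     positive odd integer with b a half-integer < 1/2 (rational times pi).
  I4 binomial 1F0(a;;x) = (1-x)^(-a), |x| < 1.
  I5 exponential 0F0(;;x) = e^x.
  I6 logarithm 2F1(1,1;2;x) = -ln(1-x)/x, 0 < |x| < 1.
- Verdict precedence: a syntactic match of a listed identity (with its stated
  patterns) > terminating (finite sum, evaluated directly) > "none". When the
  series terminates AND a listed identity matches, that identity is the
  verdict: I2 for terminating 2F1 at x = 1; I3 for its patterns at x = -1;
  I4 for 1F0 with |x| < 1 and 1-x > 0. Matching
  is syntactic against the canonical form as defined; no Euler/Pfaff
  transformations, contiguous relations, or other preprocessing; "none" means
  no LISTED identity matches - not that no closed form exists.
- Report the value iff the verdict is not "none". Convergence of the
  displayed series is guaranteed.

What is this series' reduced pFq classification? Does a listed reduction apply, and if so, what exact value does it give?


Classification (C = -6/11): 2F1 with upper {-1/6, 5/2}, lower {11/3}, argument x = -1. Verdict: none. Every listed pattern misses the 2F1 form at -1, upper {-1/6, 5/2}.

First insight: with t_0 = -6/11, the product of the first k integers (C = -6/11, x = -1) is k!.
Consecutive-term ratio: r(k) = (-1) * (k-1/6) (k+5/2) / [(k+11/3) (k+1)] - rational in k, leading ratio (-1); with t_0 = -6/11, classification follows.


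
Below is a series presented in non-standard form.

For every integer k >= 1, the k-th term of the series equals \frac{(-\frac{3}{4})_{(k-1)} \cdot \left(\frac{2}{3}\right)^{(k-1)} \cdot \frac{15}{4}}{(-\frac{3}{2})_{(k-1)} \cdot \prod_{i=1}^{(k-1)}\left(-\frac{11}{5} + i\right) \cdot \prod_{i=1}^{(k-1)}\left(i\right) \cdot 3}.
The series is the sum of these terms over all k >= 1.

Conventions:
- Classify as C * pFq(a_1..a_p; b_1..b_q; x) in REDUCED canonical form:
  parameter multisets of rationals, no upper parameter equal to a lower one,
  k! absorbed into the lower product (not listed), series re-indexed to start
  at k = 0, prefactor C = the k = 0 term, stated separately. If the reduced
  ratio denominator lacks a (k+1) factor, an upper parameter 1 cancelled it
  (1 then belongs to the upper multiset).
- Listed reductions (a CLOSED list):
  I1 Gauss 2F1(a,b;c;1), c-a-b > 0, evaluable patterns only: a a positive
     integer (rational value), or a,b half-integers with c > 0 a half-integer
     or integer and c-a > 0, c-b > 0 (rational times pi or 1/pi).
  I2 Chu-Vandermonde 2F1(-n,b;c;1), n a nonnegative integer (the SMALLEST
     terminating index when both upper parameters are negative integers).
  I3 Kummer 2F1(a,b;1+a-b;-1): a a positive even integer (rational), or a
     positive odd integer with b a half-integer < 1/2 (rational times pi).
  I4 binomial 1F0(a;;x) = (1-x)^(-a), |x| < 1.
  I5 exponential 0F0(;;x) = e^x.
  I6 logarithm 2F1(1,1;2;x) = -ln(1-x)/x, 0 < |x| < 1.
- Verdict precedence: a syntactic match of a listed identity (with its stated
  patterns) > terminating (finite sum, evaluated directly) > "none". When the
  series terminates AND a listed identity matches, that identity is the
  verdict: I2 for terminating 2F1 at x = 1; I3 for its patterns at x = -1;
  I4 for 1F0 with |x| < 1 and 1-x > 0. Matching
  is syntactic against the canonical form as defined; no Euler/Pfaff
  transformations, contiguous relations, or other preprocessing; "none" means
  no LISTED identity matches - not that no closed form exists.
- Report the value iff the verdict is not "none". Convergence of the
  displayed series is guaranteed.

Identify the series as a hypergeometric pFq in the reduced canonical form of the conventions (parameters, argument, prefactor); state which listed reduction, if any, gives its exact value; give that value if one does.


At argument \frac{2}{3}: a 1F2 with upper {-\frac{3}{4}}, lower {-\frac{3}{2}, -\frac{6}{5}}, scaled by C = \frac{5}{4}. Verdict: none. A 1F2 with upper {-\frac{3}{4}} fits none of I1-I6 at x = \frac{2}{3}; the sum runs forever.

Key observation: t_0 = \frac{5}{4} here, and the product of the first k integers (prefactor 5/4) is k!.
Term ratio: r(k) = \frac{2}{3} * (k-\frac{3}{4}) / [(k-\frac{3}{2}) (k-\frac{6}{5}) (k+1)] - poly over poly, x = \frac{2}{3} from leading terms; C = \frac{5}{4} at k = 0.


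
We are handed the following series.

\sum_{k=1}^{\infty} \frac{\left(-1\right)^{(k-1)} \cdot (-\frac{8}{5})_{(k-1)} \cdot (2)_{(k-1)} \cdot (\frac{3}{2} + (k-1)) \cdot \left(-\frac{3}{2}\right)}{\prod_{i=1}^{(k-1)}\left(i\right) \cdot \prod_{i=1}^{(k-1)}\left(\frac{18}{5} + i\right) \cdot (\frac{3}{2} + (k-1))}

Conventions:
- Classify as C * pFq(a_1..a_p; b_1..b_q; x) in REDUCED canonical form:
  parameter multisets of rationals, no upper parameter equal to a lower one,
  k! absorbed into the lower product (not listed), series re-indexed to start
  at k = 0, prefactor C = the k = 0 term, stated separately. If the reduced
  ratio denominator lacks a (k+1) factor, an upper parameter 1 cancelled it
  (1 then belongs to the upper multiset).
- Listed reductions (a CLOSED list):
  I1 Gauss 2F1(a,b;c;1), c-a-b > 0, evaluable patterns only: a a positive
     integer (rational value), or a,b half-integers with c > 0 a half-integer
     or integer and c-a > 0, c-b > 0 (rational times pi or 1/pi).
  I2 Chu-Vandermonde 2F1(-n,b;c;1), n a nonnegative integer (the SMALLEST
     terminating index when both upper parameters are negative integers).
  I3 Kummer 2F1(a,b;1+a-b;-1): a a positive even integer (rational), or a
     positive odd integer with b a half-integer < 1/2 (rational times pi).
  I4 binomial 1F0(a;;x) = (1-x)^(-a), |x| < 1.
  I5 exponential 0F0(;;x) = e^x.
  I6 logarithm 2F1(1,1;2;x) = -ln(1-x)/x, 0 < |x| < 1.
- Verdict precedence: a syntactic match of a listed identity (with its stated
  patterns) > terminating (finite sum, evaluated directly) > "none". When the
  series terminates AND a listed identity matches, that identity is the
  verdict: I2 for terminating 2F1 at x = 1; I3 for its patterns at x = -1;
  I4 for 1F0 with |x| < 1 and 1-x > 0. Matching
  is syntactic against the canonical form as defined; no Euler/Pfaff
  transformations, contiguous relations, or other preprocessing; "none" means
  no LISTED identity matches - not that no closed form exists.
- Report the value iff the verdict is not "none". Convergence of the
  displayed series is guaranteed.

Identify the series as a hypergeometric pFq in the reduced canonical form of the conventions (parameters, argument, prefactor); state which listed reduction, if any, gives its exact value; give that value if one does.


Structural cue: with t_0 = -\frac{3}{2}, the lower running product (C = -3/2) is a rising factorial.
Adjacent-term ratio: r(k) = -1 * (k-\frac{8}{5}) (k+2) / [(k+\frac{23}{5}) (k+1)] - rational in k. x = -1; t_0 = -\frac{3}{2}; negate the roots.

With C = -\frac{3}{2}: the canonical form is 2F1(-\frac{8}{5}, 2; \frac{23}{5}; -1). Verdict: the Kummer evaluation I3 applies (x = -1; c = \frac{23}{5} equals 1+a-b for upper {-\frac{8}{5}, 2}: listed pattern). Its exact value is -\frac{27}{10}.


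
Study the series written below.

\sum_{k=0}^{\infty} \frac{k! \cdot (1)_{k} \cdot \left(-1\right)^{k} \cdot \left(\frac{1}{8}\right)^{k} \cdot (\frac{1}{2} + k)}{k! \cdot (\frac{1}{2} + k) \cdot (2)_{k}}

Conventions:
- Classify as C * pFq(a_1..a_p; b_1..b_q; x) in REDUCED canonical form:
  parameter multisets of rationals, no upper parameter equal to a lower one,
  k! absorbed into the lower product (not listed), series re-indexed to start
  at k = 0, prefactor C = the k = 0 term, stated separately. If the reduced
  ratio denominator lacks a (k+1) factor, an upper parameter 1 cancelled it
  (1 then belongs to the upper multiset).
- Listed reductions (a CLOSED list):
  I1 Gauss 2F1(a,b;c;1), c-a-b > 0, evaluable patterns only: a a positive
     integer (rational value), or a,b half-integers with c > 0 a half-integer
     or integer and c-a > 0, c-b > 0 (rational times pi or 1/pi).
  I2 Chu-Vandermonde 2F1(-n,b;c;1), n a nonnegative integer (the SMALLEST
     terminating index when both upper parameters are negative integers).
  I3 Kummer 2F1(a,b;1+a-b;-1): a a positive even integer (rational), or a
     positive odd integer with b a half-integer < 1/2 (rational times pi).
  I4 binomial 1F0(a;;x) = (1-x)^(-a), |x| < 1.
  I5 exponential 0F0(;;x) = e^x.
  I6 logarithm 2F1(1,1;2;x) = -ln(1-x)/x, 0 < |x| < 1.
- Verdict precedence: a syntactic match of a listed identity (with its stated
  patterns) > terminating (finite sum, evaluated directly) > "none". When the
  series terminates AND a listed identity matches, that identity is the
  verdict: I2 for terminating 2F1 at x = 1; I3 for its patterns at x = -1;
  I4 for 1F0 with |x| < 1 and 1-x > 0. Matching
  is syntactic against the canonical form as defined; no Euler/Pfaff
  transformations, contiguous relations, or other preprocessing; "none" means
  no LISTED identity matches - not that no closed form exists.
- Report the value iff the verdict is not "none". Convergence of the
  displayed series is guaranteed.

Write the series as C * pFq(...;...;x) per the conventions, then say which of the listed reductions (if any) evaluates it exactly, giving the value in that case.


The series (x = -\frac{1}{8}) is 2F1: upper {1, 1}, lower {2}, prefactor 1. Verdict: the logarithmic series (I6) applies (the logarithm: parameters (1,1;2), x = -\frac{1}{8}). Sum: 8 \cdot \ln\left(\frac{9}{8}\right).

Key observation: t_0 being 1, the factorial ratio (C = 1) (k+a-1)!/(a-1)! is a rising factorial (a)_k.
Consecutive-term ratio: r(k) = -\frac{1}{8} * (k+1) (k+1) / [(k+2) (k+1)] - poly over poly, x = -\frac{1}{8} from leading terms; C = 1 at k = 0.


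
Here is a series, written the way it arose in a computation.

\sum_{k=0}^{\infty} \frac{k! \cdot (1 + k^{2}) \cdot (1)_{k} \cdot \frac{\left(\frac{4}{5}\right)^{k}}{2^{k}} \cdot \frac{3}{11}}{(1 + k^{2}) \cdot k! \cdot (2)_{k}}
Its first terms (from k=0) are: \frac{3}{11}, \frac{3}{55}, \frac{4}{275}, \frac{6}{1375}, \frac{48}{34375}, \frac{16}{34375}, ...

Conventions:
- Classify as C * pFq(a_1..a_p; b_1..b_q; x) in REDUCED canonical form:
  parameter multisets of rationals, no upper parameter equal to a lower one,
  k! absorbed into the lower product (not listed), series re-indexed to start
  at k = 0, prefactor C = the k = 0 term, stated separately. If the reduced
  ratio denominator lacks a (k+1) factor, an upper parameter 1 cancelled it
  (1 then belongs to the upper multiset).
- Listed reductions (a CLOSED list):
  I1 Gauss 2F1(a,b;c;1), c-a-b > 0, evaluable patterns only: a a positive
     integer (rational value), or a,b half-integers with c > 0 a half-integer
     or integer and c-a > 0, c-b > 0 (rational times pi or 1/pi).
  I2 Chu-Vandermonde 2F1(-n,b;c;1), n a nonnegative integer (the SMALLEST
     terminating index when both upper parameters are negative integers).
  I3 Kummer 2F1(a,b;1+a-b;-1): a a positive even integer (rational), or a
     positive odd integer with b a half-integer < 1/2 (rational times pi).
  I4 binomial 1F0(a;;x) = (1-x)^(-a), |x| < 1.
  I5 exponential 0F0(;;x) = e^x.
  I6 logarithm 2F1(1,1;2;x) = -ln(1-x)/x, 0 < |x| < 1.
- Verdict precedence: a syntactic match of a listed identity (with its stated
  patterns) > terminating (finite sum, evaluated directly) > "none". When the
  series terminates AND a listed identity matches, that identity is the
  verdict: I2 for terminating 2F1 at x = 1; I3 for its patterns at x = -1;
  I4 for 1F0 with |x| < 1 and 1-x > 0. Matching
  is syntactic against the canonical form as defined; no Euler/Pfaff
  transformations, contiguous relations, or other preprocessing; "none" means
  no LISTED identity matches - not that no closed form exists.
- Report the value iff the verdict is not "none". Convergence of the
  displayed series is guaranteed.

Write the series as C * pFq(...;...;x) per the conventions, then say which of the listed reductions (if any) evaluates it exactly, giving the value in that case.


Classification (C = \frac{3}{11}): 2F1 with upper {1, 1}, lower {2}, argument x = \frac{2}{5}. Verdict: the I6 logarithm reduction fires (the logarithm: parameters (1,1;2), x = \frac{2}{5}). Its exact value is \left(-\frac{15}{22}\right) \cdot \ln\left(\frac{3}{5}\right).

Structural cue: t_0 = \frac{3}{11} here, and the factorial ratio (C = 3/11) (k+a-1)!/(a-1)! is a rising factorial (a)_k.
Ratio: r(k) = \frac{2}{5} * (k+1) (k+1) / [(k+2) (k+1)] - rational in k, leading ratio \frac{2}{5}; with t_0 = \frac{3}{11}, classification follows.


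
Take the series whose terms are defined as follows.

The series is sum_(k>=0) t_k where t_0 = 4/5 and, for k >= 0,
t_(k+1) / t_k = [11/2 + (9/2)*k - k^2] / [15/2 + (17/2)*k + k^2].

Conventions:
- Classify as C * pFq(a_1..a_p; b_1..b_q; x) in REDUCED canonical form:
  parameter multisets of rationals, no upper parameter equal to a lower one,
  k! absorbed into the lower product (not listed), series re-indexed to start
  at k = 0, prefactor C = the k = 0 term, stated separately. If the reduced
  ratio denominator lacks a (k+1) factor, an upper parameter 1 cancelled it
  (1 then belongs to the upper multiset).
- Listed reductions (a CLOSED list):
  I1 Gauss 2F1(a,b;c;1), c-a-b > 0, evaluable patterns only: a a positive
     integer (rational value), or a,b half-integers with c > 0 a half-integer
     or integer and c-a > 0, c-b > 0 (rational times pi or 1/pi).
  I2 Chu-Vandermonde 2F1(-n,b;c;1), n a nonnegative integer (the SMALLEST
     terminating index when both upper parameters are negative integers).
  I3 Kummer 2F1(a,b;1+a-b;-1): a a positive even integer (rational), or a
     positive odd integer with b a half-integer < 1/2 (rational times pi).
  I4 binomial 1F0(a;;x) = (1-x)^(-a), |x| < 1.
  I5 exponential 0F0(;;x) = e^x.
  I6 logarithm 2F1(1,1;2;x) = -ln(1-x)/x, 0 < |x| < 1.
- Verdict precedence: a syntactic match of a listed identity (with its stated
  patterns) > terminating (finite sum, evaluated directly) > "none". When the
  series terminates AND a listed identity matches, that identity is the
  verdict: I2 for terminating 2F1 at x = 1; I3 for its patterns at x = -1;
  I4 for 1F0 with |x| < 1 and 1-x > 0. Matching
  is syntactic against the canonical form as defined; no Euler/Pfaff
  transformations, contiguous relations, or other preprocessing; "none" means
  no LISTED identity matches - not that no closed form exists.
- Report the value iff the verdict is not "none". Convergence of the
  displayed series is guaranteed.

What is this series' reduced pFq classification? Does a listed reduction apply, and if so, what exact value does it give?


The series (x = -1) is 2F1: upper {-11/2, 1}, lower {15/2}, prefactor 4/5. Verdict (x = -1): Kummer's theorem (I3) applies (x = -1; c = 15/2 equals 1+a-b for upper {-11/2, 1}: listed pattern). Its exact value is (3003/5120) * pi.

Key step: x = (-1) and factor the ratio over Q (C = 4/5, x = -1): negated roots = parameters.
Adjacent-term ratio: r(k) = (-1) * (k-11/2) (k+1) / [(k+15/2) (k+1)] ; factor over Q: parameters, x = (-1), and C = 4/5.


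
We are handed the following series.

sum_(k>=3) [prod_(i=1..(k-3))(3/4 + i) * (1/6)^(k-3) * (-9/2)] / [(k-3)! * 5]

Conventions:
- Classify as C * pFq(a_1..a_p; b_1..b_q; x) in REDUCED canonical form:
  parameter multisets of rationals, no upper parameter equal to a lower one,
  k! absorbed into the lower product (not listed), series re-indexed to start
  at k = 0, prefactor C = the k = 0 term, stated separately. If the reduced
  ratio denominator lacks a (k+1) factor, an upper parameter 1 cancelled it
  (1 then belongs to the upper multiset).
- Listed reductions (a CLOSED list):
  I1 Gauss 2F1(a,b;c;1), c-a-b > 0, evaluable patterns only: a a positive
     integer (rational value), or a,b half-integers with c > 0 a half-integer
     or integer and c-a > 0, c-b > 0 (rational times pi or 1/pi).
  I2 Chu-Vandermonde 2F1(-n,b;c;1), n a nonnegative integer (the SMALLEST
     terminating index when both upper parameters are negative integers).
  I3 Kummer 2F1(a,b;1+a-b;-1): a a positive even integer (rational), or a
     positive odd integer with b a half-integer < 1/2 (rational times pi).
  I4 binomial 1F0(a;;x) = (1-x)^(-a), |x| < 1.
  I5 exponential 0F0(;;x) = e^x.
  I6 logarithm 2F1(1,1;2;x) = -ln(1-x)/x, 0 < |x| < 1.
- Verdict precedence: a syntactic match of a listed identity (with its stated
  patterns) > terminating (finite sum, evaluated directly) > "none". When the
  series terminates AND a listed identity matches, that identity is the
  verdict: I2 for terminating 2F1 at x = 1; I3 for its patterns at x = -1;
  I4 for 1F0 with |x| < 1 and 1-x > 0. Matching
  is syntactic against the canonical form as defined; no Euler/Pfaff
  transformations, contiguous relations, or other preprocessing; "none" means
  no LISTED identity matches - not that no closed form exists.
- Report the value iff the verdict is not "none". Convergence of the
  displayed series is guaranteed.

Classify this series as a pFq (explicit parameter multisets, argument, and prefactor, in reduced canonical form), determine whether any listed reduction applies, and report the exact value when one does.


Prefactor -9/10, argument 1/6: 1F0 with upper {7/4} over lower {-}. Verdict: the binomial series (I4) matches (the 1F0 binomial series: exponent -7/4, x = 1/6). Hence: (-9/10) * (5/6)^(-7/4).

Key observation: with t_0 = -9/10, the running product (C = -9/10) telescopes to a rising factorial.
Ratio: r(k) = (1/6) * (k+7/4) / [(k+1)] - rational; roots negated = parameters, x = (1/6), C = -9/10.


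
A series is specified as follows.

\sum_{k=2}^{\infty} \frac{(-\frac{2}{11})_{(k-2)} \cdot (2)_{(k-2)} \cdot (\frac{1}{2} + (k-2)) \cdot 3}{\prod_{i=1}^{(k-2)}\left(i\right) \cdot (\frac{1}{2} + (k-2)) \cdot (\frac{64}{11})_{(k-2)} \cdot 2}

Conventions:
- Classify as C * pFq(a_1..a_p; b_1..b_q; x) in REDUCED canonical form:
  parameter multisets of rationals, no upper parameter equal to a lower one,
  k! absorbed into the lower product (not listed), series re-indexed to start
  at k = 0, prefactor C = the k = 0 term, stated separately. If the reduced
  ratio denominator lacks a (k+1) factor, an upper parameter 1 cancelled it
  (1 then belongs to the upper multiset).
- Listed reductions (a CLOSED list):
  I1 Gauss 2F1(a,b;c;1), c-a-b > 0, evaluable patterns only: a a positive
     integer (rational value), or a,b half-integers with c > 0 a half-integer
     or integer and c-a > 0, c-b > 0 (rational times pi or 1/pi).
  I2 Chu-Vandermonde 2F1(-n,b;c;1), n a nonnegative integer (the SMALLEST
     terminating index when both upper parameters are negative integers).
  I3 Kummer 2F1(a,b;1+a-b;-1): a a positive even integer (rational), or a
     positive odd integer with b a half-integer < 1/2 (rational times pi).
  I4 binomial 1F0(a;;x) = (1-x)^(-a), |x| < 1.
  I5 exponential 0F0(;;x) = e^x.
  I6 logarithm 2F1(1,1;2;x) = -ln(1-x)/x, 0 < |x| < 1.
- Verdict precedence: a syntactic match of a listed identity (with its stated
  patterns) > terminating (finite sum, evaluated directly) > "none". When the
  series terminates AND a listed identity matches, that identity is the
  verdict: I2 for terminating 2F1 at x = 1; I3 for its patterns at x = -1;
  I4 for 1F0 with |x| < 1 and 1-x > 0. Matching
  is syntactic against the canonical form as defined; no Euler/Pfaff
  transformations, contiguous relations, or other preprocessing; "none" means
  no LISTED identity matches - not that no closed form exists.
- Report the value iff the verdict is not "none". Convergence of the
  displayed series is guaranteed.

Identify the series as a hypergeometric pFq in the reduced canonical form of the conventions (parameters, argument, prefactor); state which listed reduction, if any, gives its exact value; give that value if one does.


Reduced: x = 1, 2F1, upper = {-\frac{2}{11}, 2}, lower = {\frac{64}{11}}, C = \frac{3}{2}. Verdict: this is Gauss's theorem (I1) (x = 1: the Gamma ratio telescopes since c-a-b = 4 > 0 and a = 2 in Z>0). Value: \frac{3339}{2420}.

Key step: t_0 = \frac{3}{2} here, and the product of the first k integers (C = 3/2, x = 1) is k!.
Step ratio: r(k) = 1 * (k-\frac{2}{11}) (k+2) / [(k+\frac{64}{11}) (k+1)] ; factor over Q: parameters, x = 1, and C = \frac{3}{2}.


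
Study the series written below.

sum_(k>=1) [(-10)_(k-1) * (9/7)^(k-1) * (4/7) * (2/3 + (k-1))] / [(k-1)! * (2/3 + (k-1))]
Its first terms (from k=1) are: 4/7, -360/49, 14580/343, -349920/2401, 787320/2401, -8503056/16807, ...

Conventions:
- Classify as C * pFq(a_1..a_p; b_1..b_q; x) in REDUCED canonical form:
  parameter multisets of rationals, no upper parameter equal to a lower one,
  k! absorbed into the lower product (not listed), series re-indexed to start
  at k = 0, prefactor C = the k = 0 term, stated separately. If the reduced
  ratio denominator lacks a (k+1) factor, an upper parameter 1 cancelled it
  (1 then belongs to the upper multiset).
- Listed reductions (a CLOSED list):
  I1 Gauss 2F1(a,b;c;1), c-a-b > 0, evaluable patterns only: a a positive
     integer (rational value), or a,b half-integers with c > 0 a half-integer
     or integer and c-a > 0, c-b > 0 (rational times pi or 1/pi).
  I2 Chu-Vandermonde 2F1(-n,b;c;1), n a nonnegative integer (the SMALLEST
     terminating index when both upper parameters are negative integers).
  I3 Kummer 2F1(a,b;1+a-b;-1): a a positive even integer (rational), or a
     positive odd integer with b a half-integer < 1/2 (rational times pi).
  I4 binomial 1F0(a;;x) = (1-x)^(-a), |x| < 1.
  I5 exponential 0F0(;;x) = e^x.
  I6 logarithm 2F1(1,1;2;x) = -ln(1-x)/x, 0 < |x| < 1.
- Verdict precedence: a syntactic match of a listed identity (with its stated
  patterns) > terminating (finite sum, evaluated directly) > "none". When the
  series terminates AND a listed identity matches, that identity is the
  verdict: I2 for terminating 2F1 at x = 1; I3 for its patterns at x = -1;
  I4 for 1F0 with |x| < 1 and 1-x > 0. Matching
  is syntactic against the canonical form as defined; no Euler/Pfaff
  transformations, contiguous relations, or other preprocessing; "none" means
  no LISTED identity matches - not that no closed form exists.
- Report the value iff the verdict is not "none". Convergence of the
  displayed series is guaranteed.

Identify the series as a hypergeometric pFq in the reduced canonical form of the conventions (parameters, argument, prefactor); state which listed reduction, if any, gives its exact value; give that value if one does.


This is 4/7 * 1F0(-10; -; 9/7) in reduced canonical form. Verdict: terminating - upper -10 stops the sum at k = 10; the 11 terms are added exactly. Value: 4096/1977326743.

Key observation: t_0 being 4/7, striking the common factor k + 2/3 reduces the term (prefactor 4/7).
Adjacent-term ratio: r(k) = (9/7) * (k-10) / [(k+1)] - poly over poly, x = (9/7) from leading terms; C = 4/7 at k = 0.


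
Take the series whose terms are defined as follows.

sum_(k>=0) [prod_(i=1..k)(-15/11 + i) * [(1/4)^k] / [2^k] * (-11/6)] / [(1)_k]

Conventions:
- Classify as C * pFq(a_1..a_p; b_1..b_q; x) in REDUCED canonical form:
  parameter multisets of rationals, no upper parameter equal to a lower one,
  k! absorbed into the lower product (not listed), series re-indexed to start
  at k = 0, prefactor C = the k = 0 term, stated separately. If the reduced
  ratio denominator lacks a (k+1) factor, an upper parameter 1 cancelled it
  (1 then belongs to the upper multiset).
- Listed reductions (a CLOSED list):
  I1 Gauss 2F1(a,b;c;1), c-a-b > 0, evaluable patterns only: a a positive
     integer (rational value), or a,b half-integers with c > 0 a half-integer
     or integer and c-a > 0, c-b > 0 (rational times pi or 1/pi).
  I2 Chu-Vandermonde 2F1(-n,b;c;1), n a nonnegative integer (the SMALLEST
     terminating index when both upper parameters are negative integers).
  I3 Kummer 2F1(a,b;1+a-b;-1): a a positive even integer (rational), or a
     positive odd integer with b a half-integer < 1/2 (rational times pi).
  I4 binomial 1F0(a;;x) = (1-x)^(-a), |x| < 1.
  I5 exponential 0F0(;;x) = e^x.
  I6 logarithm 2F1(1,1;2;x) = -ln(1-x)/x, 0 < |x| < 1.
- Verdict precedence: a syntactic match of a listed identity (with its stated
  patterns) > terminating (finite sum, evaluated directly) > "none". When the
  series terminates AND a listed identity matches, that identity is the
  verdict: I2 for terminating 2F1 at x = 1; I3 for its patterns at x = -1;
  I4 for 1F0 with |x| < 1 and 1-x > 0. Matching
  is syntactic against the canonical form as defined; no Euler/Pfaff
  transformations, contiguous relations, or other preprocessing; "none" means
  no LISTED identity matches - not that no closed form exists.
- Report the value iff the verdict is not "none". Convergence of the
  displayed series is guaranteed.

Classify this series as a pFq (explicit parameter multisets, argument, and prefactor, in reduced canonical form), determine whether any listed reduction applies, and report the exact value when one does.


Classification (C = -11/6): 1F0 with upper {-4/11}, lower {-}, argument x = 1/8. Verdict (x = 1/8): binomial (I4) applies (the 1F0 binomial series: exponent 4/11, x = 1/8). Exact value: (-11/6) * (7/8)^(4/11).

Key observation: with t_0 = -11/6, (1)_k (C = -11/6) is k! itself.
Consecutive-term ratio: r(k) = (1/8) * (k-4/11) / [(k+1)] - rational in k. x = (1/8); t_0 = -11/6; negate the roots.
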